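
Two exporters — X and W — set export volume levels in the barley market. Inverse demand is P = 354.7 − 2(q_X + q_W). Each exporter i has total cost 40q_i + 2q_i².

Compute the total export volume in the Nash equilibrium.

62.94

Exporter X's profit: π = q_X(354.7 − 2(q_X + q_W)) − 40q_X − 2q_X².
∂π/∂q_X = 314.7 − 8q_X − 2q_W = 0, so q_X = 39.3375 − 0.25q_W.
By symmetry q_W = q_X; substituting into the reaction function, 1.25q_X = 39.3375 and q_X = 31.47.
Total export volume: 31.47 + 31.47 = 62.94.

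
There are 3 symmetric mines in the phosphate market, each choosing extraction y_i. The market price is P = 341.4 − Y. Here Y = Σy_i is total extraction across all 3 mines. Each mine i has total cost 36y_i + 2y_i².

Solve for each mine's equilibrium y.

A representative mine's profit is π_i = y_i(341.4 − Y) − 36y_i − 2y_i², with Y = y_i + Σ_{j≠i} y_j.
First-order condition: 305.4 − 6y_i − Σ_{j≠i} y_j = 0.
In a symmetric equilibrium every mine chooses the same y, so Σ_{j≠i} y_j = 2y. The condition becomes 305.4 − 8y = 0, giving y = 305.4/8 = 38.175.

38.175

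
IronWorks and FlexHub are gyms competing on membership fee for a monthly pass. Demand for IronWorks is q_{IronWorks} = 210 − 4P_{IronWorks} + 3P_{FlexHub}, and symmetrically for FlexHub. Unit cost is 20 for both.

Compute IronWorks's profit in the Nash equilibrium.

5776

IronWorks's profit: π = (P_{IronWorks} − 20)(210 − 4P_{IronWorks} + 3P_{FlexHub}).
∂π/∂P_{IronWorks} = 290 − 8P_{IronWorks} + 3P_{FlexHub} = 0 ⇒ P_{IronWorks} = 36.25 + 0.375P_{FlexHub}.
The game is symmetric, so in equilibrium P_{FlexHub} = P_{IronWorks}: the reaction function gives 0.625P_{IronWorks} = 36.25, hence P_{IronWorks} = 58.
q_{IronWorks} = 210 − 4·58 + 3·58 = 152.
Profit = (58 − 20)·152 = 5776.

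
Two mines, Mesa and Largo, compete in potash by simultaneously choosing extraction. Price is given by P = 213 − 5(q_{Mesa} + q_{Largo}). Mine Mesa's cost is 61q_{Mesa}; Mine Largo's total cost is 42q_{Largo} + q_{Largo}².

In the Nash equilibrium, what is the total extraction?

20.2

Mine Mesa's profit: π = q_{Mesa}(213 − 5(q_{Mesa} + q_{Largo})) − 61q_{Mesa}.
∂π/∂q_{Mesa} = 152 − 10q_{Mesa} − 5q_{Largo} = 0, so q_{Mesa} = 15.2 − 0.5q_{Largo}.
For Largo: ∂π/∂q_{Largo} = 171 − 12q_{Largo} − 5q_{Mesa} = 0 ⇒ q_{Largo} = 14.25 − (5/12)q_{Mesa}.
Plugging q_{Largo} into Mesa's best response: q_{Mesa} = 15.2 − 0.5(14.25 − (5/12)q_{Mesa}) ⇒ (19/24)q_{Mesa} = 8.075, so q_{Mesa} = 10.2.
Then q_{Largo} = 14.25 − (5/12)·10.2 = 10.
Total extraction: 10.2 + 10 = 20.2.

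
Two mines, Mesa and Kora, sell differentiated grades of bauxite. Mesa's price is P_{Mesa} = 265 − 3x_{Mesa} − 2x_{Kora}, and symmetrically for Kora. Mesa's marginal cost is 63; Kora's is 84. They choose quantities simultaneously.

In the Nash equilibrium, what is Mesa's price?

142.6875

Mine Mesa's profit: π = x_{Mesa}(265 − 3x_{Mesa} − 2x_{Kora}) − 63x_{Mesa}.
∂π/∂x_{Mesa} = 202 − 6x_{Mesa} − 2x_{Kora} = 0 ⇒ x_{Mesa} = 101/3 − (1/3)x_{Kora}.
Similarly x_{Kora} = 181/6 − (1/3)x_{Mesa}.
Plugging x_{Kora} into Mesa's best response: x_{Mesa} = 101/3 − (1/3)(181/6 − (1/3)x_{Mesa}) ⇒ (8/9)x_{Mesa} = 425/18, so x_{Mesa} = 26.5625.
Then x_{Kora} = 181/6 − (1/3)·26.5625 = 21.3125.
P_{Mesa} = 265 − 3·26.5625 − 2·21.3125 = 142.6875.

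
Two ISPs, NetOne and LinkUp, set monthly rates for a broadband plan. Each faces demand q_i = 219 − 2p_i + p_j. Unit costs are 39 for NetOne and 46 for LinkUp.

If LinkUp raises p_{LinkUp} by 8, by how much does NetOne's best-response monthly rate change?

2

NetOne's profit: π = (p_{NetOne} − 39)(219 − 2p_{NetOne} + p_{LinkUp}).
∂π/∂p_{NetOne} = 297 − 4p_{NetOne} + p_{LinkUp} = 0 ⇒ p_{NetOne} = 74.25 + 0.25p_{LinkUp}.
The reaction-function slope is 0.25, so an 8-unit rise in p_{LinkUp} moves p_{NetOne} by 0.25 × 8 = 2. NetOne's best response rises — the actions are strategic complements.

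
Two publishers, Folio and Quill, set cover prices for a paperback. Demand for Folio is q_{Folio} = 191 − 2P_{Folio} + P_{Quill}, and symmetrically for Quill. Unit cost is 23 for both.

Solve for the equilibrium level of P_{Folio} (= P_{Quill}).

Folio's profit: π = (P_{Folio} − 23)(191 − 2P_{Folio} + P_{Quill}).
∂π/∂P_{Folio} = 237 − 4P_{Folio} + P_{Quill} = 0 ⇒ P_{Folio} = 59.25 + 0.25P_{Quill}.
Setting P_{Folio} = P_{Quill} in the reaction function: P_{Folio} = 59.25 + 0.25P_{Folio}, so P_{Folio} = 59.25 / 0.75 = 79.

79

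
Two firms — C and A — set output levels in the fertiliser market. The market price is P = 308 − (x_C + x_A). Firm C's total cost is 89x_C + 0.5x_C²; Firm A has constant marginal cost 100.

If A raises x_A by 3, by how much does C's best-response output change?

Firm C's profit: π = x_C(308 − (x_C + x_A)) − 89x_C − 0.5x_C².
∂π/∂x_C = 219 − 3x_C − x_A = 0, so x_C = 73 − (1/3)x_A.
The reaction-function slope is −1/3, so a 3-unit rise in x_A moves x_C by −1/3 × 3 = −1. C's best response falls — the actions are strategic substitutes.

-1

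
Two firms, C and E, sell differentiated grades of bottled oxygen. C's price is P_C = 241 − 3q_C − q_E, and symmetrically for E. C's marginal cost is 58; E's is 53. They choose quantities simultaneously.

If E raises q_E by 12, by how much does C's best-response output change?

Firm C's profit: π = q_C(241 − 3q_C − q_E) − 58q_C.
∂π/∂q_C = 183 − 6q_C − q_E = 0 ⇒ q_C = 30.5 − (1/6)q_E.
The reaction-function slope is −1/6, so a 12-unit rise in q_E moves q_C by −1/6 × 12 = −2. C's best response falls — the actions are strategic substitutes.

-2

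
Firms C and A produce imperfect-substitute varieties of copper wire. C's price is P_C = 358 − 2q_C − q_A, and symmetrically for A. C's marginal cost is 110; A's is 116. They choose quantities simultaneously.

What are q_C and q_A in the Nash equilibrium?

50, 48

Firm C's profit: π = q_C(358 − 2q_C − q_A) − 110q_C.
∂π/∂q_C = 248 − 4q_C − q_A = 0 ⇒ q_C = 62 − 0.25q_A.
Similarly q_A = 60.5 − 0.25q_C.
Plugging q_A into C's best response: q_C = 62 − 0.25(60.5 − 0.25q_C) ⇒ 0.9375q_C = 46.875, so q_C = 50.
Then q_A = 60.5 − 0.25·50 = 48.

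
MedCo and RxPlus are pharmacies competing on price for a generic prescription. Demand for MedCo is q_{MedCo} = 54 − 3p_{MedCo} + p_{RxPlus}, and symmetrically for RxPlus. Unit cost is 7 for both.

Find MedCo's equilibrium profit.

MedCo's profit: π = (p_{MedCo} − 7)(54 − 3p_{MedCo} + p_{RxPlus}).
∂π/∂p_{MedCo} = 75 − 6p_{MedCo} + p_{RxPlus} = 0 ⇒ p_{MedCo} = 12.5 + (1/6)p_{RxPlus}.
Setting p_{MedCo} = p_{RxPlus} in the reaction function: p_{MedCo} = 12.5 + (1/6)p_{MedCo}, so p_{MedCo} = 12.5 / (5/6) = 15.
q_{MedCo} = 54 − 3·15 + 15 = 24.
Profit = (15 − 7)·24 = 192.

192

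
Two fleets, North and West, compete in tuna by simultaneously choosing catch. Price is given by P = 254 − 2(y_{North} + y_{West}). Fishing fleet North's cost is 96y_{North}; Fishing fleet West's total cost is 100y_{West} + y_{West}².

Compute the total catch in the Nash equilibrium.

47

Fishing fleet North's profit: π = y_{North}(254 − 2(y_{North} + y_{West})) − 96y_{North}.
∂π/∂y_{North} = 158 − 4y_{North} − 2y_{West} = 0, so y_{North} = 39.5 − 0.5y_{West}.
For West: ∂π/∂y_{West} = 154 − 6y_{West} − 2y_{North} = 0 ⇒ y_{West} = 77/3 − (1/3)y_{North}.
Solving the two reaction functions simultaneously: (1 − (−0.5)(−1/3))y_{North} = 39.5 − 0.5·(77/3), so (5/6)y_{North} = 80/3 and y_{North} = 32.
Then y_{West} = 77/3 − (1/3)·32 = 15.
Total catch: 32 + 15 = 47.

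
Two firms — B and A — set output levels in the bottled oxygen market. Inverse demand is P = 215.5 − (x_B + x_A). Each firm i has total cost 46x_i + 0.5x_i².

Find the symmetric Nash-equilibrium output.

Firm B's profit: π = x_B(215.5 − (x_B + x_A)) − 46x_B − 0.5x_B².
∂π/∂x_B = 169.5 − 3x_B − x_A = 0, so x_B = 56.5 − (1/3)x_A.
The game is symmetric, so in equilibrium x_A = x_B: the reaction function gives (4/3)x_B = 56.5, hence x_B = 42.375.

42.375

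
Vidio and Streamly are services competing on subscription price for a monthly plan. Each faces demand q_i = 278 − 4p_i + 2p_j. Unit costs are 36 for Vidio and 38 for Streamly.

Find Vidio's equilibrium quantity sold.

138.4

Vidio's profit: π = (p_{Vidio} − 36)(278 − 4p_{Vidio} + 2p_{Streamly}).
∂π/∂p_{Vidio} = 422 − 8p_{Vidio} + 2p_{Streamly} = 0 ⇒ p_{Vidio} = 52.75 + 0.25p_{Streamly}.
Similarly p_{Streamly} = 53.75 + 0.25p_{Vidio}.
Solving the two reaction functions simultaneously: (1 − (0.25)(0.25))p_{Vidio} = 52.75 + 0.25·53.75, so 0.9375p_{Vidio} = 66.1875 and p_{Vidio} = 70.6.
Then p_{Streamly} = 53.75 + 0.25·70.6 = 71.4.
q_{Vidio} = 278 − 4·70.6 + 2·71.4 = 138.4.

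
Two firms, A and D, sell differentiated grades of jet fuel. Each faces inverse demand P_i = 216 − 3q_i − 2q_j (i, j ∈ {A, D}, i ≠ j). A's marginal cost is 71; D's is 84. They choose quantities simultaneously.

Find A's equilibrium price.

Firm A's profit: π = q_A(216 − 3q_A − 2q_D) − 71q_A.
∂π/∂q_A = 145 − 6q_A − 2q_D = 0 ⇒ q_A = 145/6 − (1/3)q_D.
Similarly q_D = 22 − (1/3)q_A.
Solving the two reaction functions simultaneously: (1 − (−1/3)(−1/3))q_A = 145/6 − (1/3)·22, so (8/9)q_A = 101/6 and q_A = 18.9375.
Then q_D = 22 − (1/3)·18.9375 = 15.6875.
P_A = 216 − 3·18.9375 − 2·15.6875 = 127.8125.

127.8125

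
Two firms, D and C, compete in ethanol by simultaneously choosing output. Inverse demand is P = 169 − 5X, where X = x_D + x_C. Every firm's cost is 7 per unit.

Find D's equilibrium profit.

583.2

Firm D's profit: π = x_D(169 − 5(x_D + x_C)) − 7x_D.
∂π/∂x_D = 162 − 10x_D − 5x_C = 0, so x_D = 16.2 − 0.5x_C.
The game is symmetric, so in equilibrium x_C = x_D: the reaction function gives 1.5x_D = 16.2, hence x_D = 10.8.
Price P = 169 − 5·21.6 = 61.
D's profit: (61 − 7)·10.8 = 583.2.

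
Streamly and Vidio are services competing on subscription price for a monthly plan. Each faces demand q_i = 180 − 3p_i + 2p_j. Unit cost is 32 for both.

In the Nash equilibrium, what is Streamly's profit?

4107

Streamly's profit: π = (p_{Streamly} − 32)(180 − 3p_{Streamly} + 2p_{Vidio}).
∂π/∂p_{Streamly} = 276 − 6p_{Streamly} + 2p_{Vidio} = 0 ⇒ p_{Streamly} = 46 + (1/3)p_{Vidio}.
The game is symmetric, so in equilibrium p_{Vidio} = p_{Streamly}: the reaction function gives (2/3)p_{Streamly} = 46, hence p_{Streamly} = 69.
q_{Streamly} = 180 − 3·69 + 2·69 = 111.
Profit = (69 − 32)·111 = 4107.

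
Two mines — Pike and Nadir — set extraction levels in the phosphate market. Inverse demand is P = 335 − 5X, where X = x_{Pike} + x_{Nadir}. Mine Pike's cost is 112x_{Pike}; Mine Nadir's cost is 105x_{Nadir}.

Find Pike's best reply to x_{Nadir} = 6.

19.3

Mine Pike's profit: π = x_{Pike}(335 − 5(x_{Pike} + x_{Nadir})) − 112x_{Pike}.
∂π/∂x_{Pike} = 223 − 10x_{Pike} − 5x_{Nadir} = 0, so x_{Pike} = 22.3 − 0.5x_{Nadir}.
At x_{Nadir} = 6: x_{Pike} = 22.3 − 0.5·6 = 19.3.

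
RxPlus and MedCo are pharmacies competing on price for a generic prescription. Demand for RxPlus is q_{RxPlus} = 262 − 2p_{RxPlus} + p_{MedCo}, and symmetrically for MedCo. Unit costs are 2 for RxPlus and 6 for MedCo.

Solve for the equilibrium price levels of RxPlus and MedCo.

89.2, 90.8

RxPlus's profit: π = (p_{RxPlus} − 2)(262 − 2p_{RxPlus} + p_{MedCo}).
∂π/∂p_{RxPlus} = 266 − 4p_{RxPlus} + p_{MedCo} = 0 ⇒ p_{RxPlus} = 66.5 + 0.25p_{MedCo}.
Similarly p_{MedCo} = 68.5 + 0.25p_{RxPlus}.
Substituting the second reaction function into the first: p_{RxPlus} = 66.5 + 0.25(68.5 + 0.25p_{RxPlus}), which gives 0.9375p_{RxPlus} = 83.625 ⇒ p_{RxPlus} = 89.2.
Then p_{MedCo} = 68.5 + 0.25·89.2 = 90.8.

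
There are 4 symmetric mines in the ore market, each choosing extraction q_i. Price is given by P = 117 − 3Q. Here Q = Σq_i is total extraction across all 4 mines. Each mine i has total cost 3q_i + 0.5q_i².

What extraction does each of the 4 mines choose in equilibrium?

A representative mine's profit is π_i = q_i(117 − 3Q) − 3q_i − 0.5q_i², with Q = q_i + Σ_{j≠i} q_j.
First-order condition: 114 − 7q_i − 3Σ_{j≠i} q_j = 0.
With identical mines, set every q_j = q: then 114 − 7q − 9q = 0, i.e. q = 114/16 = 7.125.

7.125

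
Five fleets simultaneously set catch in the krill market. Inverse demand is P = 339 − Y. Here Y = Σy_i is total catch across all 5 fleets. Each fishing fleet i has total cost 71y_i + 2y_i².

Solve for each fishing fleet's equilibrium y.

A representative fishing fleet's profit is π_i = y_i(339 − Y) − 71y_i − 2y_i², with Y = y_i + Σ_{j≠i} y_j.
First-order condition: 268 − 6y_i − Σ_{j≠i} y_j = 0.
Imposing symmetry (y_j = y for all j) turns Σ_{j≠i} y_j into 4y, so 268 = 10y and y = 26.8.

26.8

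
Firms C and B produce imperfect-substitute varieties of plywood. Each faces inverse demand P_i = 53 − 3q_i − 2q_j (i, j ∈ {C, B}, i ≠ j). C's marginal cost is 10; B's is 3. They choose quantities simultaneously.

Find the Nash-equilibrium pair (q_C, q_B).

4.9375, 6.6875

Firm C's profit: π = q_C(53 − 3q_C − 2q_B) − 10q_C.
∂π/∂q_C = 43 − 6q_C − 2q_B = 0 ⇒ q_C = 43/6 − (1/3)q_B.
Similarly q_B = 25/3 − (1/3)q_C.
Substituting the second reaction function into the first: q_C = 43/6 − (1/3)(25/3 − (1/3)q_C), which gives (8/9)q_C = 79/18 ⇒ q_C = 4.9375.
Then q_B = 25/3 − (1/3)·4.9375 = 6.6875.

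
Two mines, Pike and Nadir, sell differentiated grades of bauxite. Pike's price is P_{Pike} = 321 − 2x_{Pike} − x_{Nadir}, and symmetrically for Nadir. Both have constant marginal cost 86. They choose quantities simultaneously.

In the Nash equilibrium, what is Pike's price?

180

Mine Pike's profit: π = x_{Pike}(321 − 2x_{Pike} − x_{Nadir}) − 86x_{Pike}.
∂π/∂x_{Pike} = 235 − 4x_{Pike} − x_{Nadir} = 0 ⇒ x_{Pike} = 58.75 − 0.25x_{Nadir}.
Setting x_{Pike} = x_{Nadir} in the reaction function: x_{Pike} = 58.75 − 0.25x_{Pike}, so x_{Pike} = 58.75 / 1.25 = 47.
P_{Pike} = 321 − 2·47 − 47 = 180.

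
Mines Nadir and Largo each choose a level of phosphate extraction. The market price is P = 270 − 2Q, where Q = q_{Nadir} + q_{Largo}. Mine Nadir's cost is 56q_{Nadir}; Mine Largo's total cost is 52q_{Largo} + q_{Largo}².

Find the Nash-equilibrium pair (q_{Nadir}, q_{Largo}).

42.4, 22.2

Mine Nadir's profit: π = q_{Nadir}(270 − 2(q_{Nadir} + q_{Largo})) − 56q_{Nadir}.
∂π/∂q_{Nadir} = 214 − 4q_{Nadir} − 2q_{Largo} = 0, so q_{Nadir} = 53.5 − 0.5q_{Largo}.
For Largo: ∂π/∂q_{Largo} = 218 − 6q_{Largo} − 2q_{Nadir} = 0 ⇒ q_{Largo} = 109/3 − (1/3)q_{Nadir}.
Solving the two reaction functions simultaneously: (1 − (−0.5)(−1/3))q_{Nadir} = 53.5 − 0.5·(109/3), so (5/6)q_{Nadir} = 106/3 and q_{Nadir} = 42.4.
Then q_{Largo} = 109/3 − (1/3)·42.4 = 22.2.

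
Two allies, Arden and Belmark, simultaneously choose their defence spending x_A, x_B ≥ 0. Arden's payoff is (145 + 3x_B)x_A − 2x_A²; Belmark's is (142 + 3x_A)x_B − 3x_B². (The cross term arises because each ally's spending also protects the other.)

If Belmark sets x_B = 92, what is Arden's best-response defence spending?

Expanding Arden's payoff: 145x_A + 3x_Bx_A − 2x_A².
∂π/∂x_A = 145 + 3x_B − 4x_A = 0, so x_A = 36.25 + 0.75x_B.
At x_B = 92: x_A = 36.25 + 0.75·92 = 105.25.

105.25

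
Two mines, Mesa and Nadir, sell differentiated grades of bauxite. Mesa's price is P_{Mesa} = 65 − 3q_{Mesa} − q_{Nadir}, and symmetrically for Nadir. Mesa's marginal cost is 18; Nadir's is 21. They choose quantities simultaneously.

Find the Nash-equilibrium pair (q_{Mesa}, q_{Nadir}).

6.8, 6.2

Mine Mesa's profit: π = q_{Mesa}(65 − 3q_{Mesa} − q_{Nadir}) − 18q_{Mesa}.
∂π/∂q_{Mesa} = 47 − 6q_{Mesa} − q_{Nadir} = 0 ⇒ q_{Mesa} = 47/6 − (1/6)q_{Nadir}.
Similarly q_{Nadir} = 22/3 − (1/6)q_{Mesa}.
Substituting the second reaction function into the first: q_{Mesa} = 47/6 − (1/6)(22/3 − (1/6)q_{Mesa}), which gives (35/36)q_{Mesa} = 119/18 ⇒ q_{Mesa} = 6.8.
Then q_{Nadir} = 22/3 − (1/6)·6.8 = 6.2.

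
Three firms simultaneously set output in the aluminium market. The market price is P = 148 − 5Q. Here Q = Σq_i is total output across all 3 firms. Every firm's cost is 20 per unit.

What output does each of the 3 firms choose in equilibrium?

A representative firm's profit is π_i = q_i(148 − 5Q) − 20q_i, with Q = q_i + Σ_{j≠i} q_j.
First-order condition: 128 − 10q_i − 5Σ_{j≠i} q_j = 0.
With identical firms, set every q_j = q: then 128 − 10q − 10q = 0, i.e. q = 128/20 = 6.4.

6.4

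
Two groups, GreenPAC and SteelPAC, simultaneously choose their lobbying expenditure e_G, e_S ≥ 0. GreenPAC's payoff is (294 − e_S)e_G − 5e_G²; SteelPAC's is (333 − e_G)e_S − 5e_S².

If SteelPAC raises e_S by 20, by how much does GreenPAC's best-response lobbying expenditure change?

-2

Expanding GreenPAC's payoff: 294e_G − e_Se_G − 5e_G².
∂π/∂e_G = 294 − e_S − 10e_G = 0, so e_G = 29.4 − 0.1e_S.
The reaction-function slope is −0.1, so a 20-unit rise in e_S moves e_G by −0.1 × 20 = −2. GreenPAC's best response falls — the actions are strategic substitutes.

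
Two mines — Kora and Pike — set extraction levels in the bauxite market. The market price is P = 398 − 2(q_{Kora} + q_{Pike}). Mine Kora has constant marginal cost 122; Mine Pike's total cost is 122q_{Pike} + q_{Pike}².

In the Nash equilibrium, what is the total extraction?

Mine Kora's profit: π = q_{Kora}(398 − 2(q_{Kora} + q_{Pike})) − 122q_{Kora}.
∂π/∂q_{Kora} = 276 − 4q_{Kora} − 2q_{Pike} = 0, so q_{Kora} = 69 − 0.5q_{Pike}.
For Pike: ∂π/∂q_{Pike} = 276 − 6q_{Pike} − 2q_{Kora} = 0 ⇒ q_{Pike} = 46 − (1/3)q_{Kora}.
Substituting the second reaction function into the first: q_{Kora} = 69 − 0.5(46 − (1/3)q_{Kora}), which gives (5/6)q_{Kora} = 46 ⇒ q_{Kora} = 55.2.
Then q_{Pike} = 46 − (1/3)·55.2 = 27.6.
Total extraction: 55.2 + 27.6 = 82.8.

82.8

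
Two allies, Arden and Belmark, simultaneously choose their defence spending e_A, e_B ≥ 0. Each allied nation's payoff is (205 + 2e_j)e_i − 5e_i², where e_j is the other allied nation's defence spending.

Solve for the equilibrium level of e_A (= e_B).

Arden's payoff is (205 + 2e_B)e_A − 5e_A².
∂π/∂e_A = 205 + 2e_B − 10e_A = 0, so e_A = 20.5 + 0.2e_B.
The game is symmetric, so in equilibrium e_B = e_A: the reaction function gives 0.8e_A = 20.5, hence e_A = 25.625.

25.625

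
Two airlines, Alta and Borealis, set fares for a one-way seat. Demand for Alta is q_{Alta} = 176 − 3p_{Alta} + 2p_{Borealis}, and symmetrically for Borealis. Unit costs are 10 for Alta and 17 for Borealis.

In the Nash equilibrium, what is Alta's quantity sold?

Alta's profit: π = (p_{Alta} − 10)(176 − 3p_{Alta} + 2p_{Borealis}).
∂π/∂p_{Alta} = 206 − 6p_{Alta} + 2p_{Borealis} = 0 ⇒ p_{Alta} = 103/3 + (1/3)p_{Borealis}.
Similarly p_{Borealis} = 227/6 + (1/3)p_{Alta}.
Substituting the second reaction function into the first: p_{Alta} = 103/3 + (1/3)(227/6 + (1/3)p_{Alta}), which gives (8/9)p_{Alta} = 845/18 ⇒ p_{Alta} = 52.8125.
Then p_{Borealis} = 227/6 + (1/3)·52.8125 = 55.4375.
q_{Alta} = 176 − 3·52.8125 + 2·55.4375 = 128.4375.

128.4375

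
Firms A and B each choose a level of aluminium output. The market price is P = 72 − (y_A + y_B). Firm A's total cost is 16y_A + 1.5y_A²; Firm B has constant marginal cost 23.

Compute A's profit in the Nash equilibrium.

122.5

Firm A's profit: π = y_A(72 − (y_A + y_B)) − 16y_A − 1.5y_A².
∂π/∂y_A = 56 − 5y_A − y_B = 0, so y_A = 11.2 − 0.2y_B.
For B: ∂π/∂y_B = 49 − 2y_B − y_A = 0 ⇒ y_B = 24.5 − 0.5y_A.
Substituting the second reaction function into the first: y_A = 11.2 − 0.2(24.5 − 0.5y_A), which gives 0.9y_A = 6.3 ⇒ y_A = 7.
Then y_B = 24.5 − 0.5·7 = 21.
Price P = 72 − 28 = 44.
A's profit: (44 − 16)·7 − 1.5(7)² = 122.5.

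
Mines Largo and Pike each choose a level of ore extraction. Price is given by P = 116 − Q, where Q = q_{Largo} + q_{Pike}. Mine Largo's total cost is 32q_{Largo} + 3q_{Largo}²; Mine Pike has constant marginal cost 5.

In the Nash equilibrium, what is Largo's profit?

57.76

Mine Largo's profit: π = q_{Largo}(116 − (q_{Largo} + q_{Pike})) − 32q_{Largo} − 3q_{Largo}².
∂π/∂q_{Largo} = 84 − 8q_{Largo} − q_{Pike} = 0, so q_{Largo} = 10.5 − 0.125q_{Pike}.
For Pike: ∂π/∂q_{Pike} = 111 − 2q_{Pike} − q_{Largo} = 0 ⇒ q_{Pike} = 55.5 − 0.5q_{Largo}.
Substituting the second reaction function into the first: q_{Largo} = 10.5 − 0.125(55.5 − 0.5q_{Largo}), which gives 0.9375q_{Largo} = 3.5625 ⇒ q_{Largo} = 3.8.
Then q_{Pike} = 55.5 − 0.5·3.8 = 53.6.
Price P = 116 − 57.4 = 58.6.
Largo's profit: (58.6 − 32)·3.8 − 3(3.8)² = 57.76.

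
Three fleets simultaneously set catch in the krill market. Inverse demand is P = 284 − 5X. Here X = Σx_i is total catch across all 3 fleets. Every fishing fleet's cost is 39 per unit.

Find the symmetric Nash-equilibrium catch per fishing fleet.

A representative fishing fleet's profit is π_i = x_i(284 − 5X) − 39x_i, with X = x_i + Σ_{j≠i} x_j.
First-order condition: 245 − 10x_i − 5Σ_{j≠i} x_j = 0.
With identical fishing fleets, set every x_j = x: then 245 − 10x − 10x = 0, i.e. x = 245/20 = 12.25.

12.25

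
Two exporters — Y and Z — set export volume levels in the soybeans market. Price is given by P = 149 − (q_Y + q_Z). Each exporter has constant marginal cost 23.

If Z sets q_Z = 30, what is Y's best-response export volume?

48

Exporter Y's profit: π = q_Y(149 − (q_Y + q_Z)) − 23q_Y.
∂π/∂q_Y = 126 − 2q_Y − q_Z = 0, so q_Y = 63 − 0.5q_Z.
At q_Z = 30: q_Y = 63 − 0.5·30 = 48.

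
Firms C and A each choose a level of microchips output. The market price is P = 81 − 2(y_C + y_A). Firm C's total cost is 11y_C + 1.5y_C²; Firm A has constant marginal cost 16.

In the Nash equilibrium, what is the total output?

19.375

Firm C's profit: π = y_C(81 − 2(y_C + y_A)) − 11y_C − 1.5y_C².
∂π/∂y_C = 70 − 7y_C − 2y_A = 0, so y_C = 10 − (2/7)y_A.
For A: ∂π/∂y_A = 65 − 4y_A − 2y_C = 0 ⇒ y_A = 16.25 − 0.5y_C.
Substituting the second reaction function into the first: y_C = 10 − (2/7)(16.25 − 0.5y_C), which gives (6/7)y_C = 75/14 ⇒ y_C = 6.25.
Then y_A = 16.25 − 0.5·6.25 = 13.125.
Total output: 6.25 + 13.125 = 19.375.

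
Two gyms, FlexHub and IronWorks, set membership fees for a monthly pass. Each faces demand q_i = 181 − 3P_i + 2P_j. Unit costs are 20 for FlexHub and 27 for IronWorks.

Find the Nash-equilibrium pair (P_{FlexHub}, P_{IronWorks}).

FlexHub's profit: π = (P_{FlexHub} − 20)(181 − 3P_{FlexHub} + 2P_{IronWorks}).
∂π/∂P_{FlexHub} = 241 − 6P_{FlexHub} + 2P_{IronWorks} = 0 ⇒ P_{FlexHub} = 241/6 + (1/3)P_{IronWorks}.
Similarly P_{IronWorks} = 131/3 + (1/3)P_{FlexHub}.
Solving the two reaction functions simultaneously: (1 − (1/3)(1/3))P_{FlexHub} = 241/6 + (1/3)·(131/3), so (8/9)P_{FlexHub} = 985/18 and P_{FlexHub} = 61.5625.
Then P_{IronWorks} = 131/3 + (1/3)·61.5625 = 64.1875.

61.5625, 64.1875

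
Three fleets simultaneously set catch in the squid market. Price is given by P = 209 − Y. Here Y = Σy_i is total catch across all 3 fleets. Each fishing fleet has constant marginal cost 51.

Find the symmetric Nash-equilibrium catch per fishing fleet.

39.5

A representative fishing fleet's profit is π_i = y_i(209 − Y) − 51y_i, with Y = y_i + Σ_{j≠i} y_j.
First-order condition: 158 − 2y_i − Σ_{j≠i} y_j = 0.
With identical fishing fleets, set every y_j = y: then 158 − 2y − 2y = 0, i.e. y = 158/4 = 39.5.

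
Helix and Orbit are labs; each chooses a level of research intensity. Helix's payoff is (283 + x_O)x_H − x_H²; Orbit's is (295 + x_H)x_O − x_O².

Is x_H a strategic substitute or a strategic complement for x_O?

Expanding Helix's payoff: 283x_H + x_Ox_H − x_H².
∂π/∂x_H = 283 + x_O − 2x_H = 0, so x_H = 141.5 + 0.5x_O.
The best-response slope dx_H/dx_O = 0.5 > 0: the reaction function is upward-sloping, so the choices are strategic complements.

strategic complements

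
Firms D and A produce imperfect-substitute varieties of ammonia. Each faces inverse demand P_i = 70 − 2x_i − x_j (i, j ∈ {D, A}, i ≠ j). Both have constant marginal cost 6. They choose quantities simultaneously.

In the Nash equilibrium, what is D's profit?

Firm D's profit: π = x_D(70 − 2x_D − x_A) − 6x_D.
∂π/∂x_D = 64 − 4x_D − x_A = 0 ⇒ x_D = 16 − 0.25x_A.
Setting x_D = x_A in the reaction function: x_D = 16 − 0.25x_D, so x_D = 16 / 1.25 = 12.8.
P_D = 70 − 2·12.8 − 12.8 = 31.6.
Profit = (31.6 − 6)·12.8 = 327.68.

327.68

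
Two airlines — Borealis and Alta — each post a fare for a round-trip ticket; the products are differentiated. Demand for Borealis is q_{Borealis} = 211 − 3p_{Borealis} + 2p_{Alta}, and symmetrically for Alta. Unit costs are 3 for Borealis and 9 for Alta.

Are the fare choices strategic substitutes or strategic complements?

strategic complements

Borealis's profit: π = (p_{Borealis} − 3)(211 − 3p_{Borealis} + 2p_{Alta}).
∂π/∂p_{Borealis} = 220 − 6p_{Borealis} + 2p_{Alta} = 0 ⇒ p_{Borealis} = 110/3 + (1/3)p_{Alta}.
The best-response slope dp_{Borealis}/dp_{Alta} = 1/3 > 0: the reaction function is upward-sloping, so the choices are strategic complements.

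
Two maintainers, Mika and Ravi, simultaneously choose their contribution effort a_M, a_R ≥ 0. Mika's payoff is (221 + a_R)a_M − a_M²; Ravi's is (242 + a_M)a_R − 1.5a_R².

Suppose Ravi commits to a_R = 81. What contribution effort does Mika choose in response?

151

Expanding Mika's payoff: 221a_M + a_Ra_M − a_M².
∂π/∂a_M = 221 + a_R − 2a_M = 0, so a_M = 110.5 + 0.5a_R.
At a_R = 81: a_M = 110.5 + 0.5·81 = 151.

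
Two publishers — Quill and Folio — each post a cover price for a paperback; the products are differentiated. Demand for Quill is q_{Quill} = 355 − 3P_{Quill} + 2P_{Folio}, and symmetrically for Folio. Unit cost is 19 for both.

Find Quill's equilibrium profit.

21168

Quill's profit: π = (P_{Quill} − 19)(355 − 3P_{Quill} + 2P_{Folio}).
∂π/∂P_{Quill} = 412 − 6P_{Quill} + 2P_{Folio} = 0 ⇒ P_{Quill} = 206/3 + (1/3)P_{Folio}.
Setting P_{Quill} = P_{Folio} in the reaction function: P_{Quill} = 206/3 + (1/3)P_{Quill}, so P_{Quill} = (206/3) / (2/3) = 103.
q_{Quill} = 355 − 3·103 + 2·103 = 252.
Profit = (103 − 19)·252 = 21168.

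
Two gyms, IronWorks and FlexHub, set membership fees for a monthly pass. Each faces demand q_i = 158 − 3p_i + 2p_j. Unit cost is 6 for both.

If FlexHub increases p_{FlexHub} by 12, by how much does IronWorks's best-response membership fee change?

IronWorks's profit: π = (p_{IronWorks} − 6)(158 − 3p_{IronWorks} + 2p_{FlexHub}).
∂π/∂p_{IronWorks} = 176 − 6p_{IronWorks} + 2p_{FlexHub} = 0 ⇒ p_{IronWorks} = 88/3 + (1/3)p_{FlexHub}.
The reaction-function slope is 1/3, so a 12-unit rise in p_{FlexHub} moves p_{IronWorks} by 1/3 × 12 = 4. IronWorks's best response rises — the actions are strategic complements.

4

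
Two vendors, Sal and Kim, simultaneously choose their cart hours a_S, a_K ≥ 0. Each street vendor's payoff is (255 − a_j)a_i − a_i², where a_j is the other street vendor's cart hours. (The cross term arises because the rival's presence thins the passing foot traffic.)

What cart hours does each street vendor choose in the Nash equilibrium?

Sal's payoff is (255 − a_K)a_S − a_S².
∂π/∂a_S = 255 − a_K − 2a_S = 0, so a_S = 127.5 − 0.5a_K.
Setting a_S = a_K in the reaction function: a_S = 127.5 − 0.5a_S, so a_S = 127.5 / 1.5 = 85.

85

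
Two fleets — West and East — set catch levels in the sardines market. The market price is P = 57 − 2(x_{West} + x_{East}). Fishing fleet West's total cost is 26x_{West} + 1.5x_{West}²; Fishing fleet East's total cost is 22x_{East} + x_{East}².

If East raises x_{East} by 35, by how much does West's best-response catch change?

Fishing fleet West's profit: π = x_{West}(57 − 2(x_{West} + x_{East})) − 26x_{West} − 1.5x_{West}².
∂π/∂x_{West} = 31 − 7x_{West} − 2x_{East} = 0, so x_{West} = 31/7 − (2/7)x_{East}.
The reaction-function slope is −2/7, so a 35-unit rise in x_{East} moves x_{West} by −2/7 × 35 = −10. West's best response falls — the actions are strategic substitutes.

-10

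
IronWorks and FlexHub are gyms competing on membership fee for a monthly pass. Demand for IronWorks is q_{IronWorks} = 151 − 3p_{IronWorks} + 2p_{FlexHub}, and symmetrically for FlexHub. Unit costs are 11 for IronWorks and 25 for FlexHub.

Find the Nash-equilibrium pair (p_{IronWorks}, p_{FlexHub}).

IronWorks's profit: π = (p_{IronWorks} − 11)(151 − 3p_{IronWorks} + 2p_{FlexHub}).
∂π/∂p_{IronWorks} = 184 − 6p_{IronWorks} + 2p_{FlexHub} = 0 ⇒ p_{IronWorks} = 92/3 + (1/3)p_{FlexHub}.
Similarly p_{FlexHub} = 113/3 + (1/3)p_{IronWorks}.
Substituting the second reaction function into the first: p_{IronWorks} = 92/3 + (1/3)(113/3 + (1/3)p_{IronWorks}), which gives (8/9)p_{IronWorks} = 389/9 ⇒ p_{IronWorks} = 48.625.
Then p_{FlexHub} = 113/3 + (1/3)·48.625 = 53.875.

48.625, 53.875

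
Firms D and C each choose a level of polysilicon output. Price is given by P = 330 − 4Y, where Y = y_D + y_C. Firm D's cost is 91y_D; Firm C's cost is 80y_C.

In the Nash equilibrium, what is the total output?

Firm D's profit: π = y_D(330 − 4(y_D + y_C)) − 91y_D.
∂π/∂y_D = 239 − 8y_D − 4y_C = 0, so y_D = 29.875 − 0.5y_C.
By the same steps for C: y_C = 31.25 − 0.5y_D.
Plugging y_C into D's best response: y_D = 29.875 − 0.5(31.25 − 0.5y_D) ⇒ 0.75y_D = 14.25, so y_D = 19.
Then y_C = 31.25 − 0.5·19 = 21.75.
Total output: 19 + 21.75 = 40.75.

40.75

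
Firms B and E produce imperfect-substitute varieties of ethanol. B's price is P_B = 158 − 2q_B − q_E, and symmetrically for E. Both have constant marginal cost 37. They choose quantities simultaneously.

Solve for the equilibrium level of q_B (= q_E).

24.2

Firm B's profit: π = q_B(158 − 2q_B − q_E) − 37q_B.
∂π/∂q_B = 121 − 4q_B − q_E = 0 ⇒ q_B = 30.25 − 0.25q_E.
The game is symmetric, so in equilibrium q_E = q_B: the reaction function gives 1.25q_B = 30.25, hence q_B = 24.2.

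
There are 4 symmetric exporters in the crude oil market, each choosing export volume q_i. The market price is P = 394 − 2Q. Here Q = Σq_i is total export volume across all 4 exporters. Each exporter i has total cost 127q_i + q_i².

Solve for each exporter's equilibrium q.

22.25

A representative exporter's profit is π_i = q_i(394 − 2Q) − 127q_i − q_i², with Q = q_i + Σ_{j≠i} q_j.
First-order condition: 267 − 6q_i − 2Σ_{j≠i} q_j = 0.
In a symmetric equilibrium every exporter chooses the same q, so Σ_{j≠i} q_j = 3q. The condition becomes 267 − 12q = 0, giving q = 267/12 = 22.25.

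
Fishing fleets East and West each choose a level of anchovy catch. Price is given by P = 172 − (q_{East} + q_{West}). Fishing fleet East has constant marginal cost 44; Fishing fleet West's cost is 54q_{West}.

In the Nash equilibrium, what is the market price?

Fishing fleet East's profit: π = q_{East}(172 − (q_{East} + q_{West})) − 44q_{East}.
∂π/∂q_{East} = 128 − 2q_{East} − q_{West} = 0, so q_{East} = 64 − 0.5q_{West}.
By the same steps for West: q_{West} = 59 − 0.5q_{East}.
Substituting the second reaction function into the first: q_{East} = 64 − 0.5(59 − 0.5q_{East}), which gives 0.75q_{East} = 34.5 ⇒ q_{East} = 46.
Then q_{West} = 59 − 0.5·46 = 36.
Equilibrium price: P = 172 − 82 = 90.

90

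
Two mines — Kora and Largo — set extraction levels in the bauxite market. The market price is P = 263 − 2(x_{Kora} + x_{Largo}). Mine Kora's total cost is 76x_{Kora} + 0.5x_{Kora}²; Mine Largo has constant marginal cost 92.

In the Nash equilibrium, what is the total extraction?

55.4375

Mine Kora's profit: π = x_{Kora}(263 − 2(x_{Kora} + x_{Largo})) − 76x_{Kora} − 0.5x_{Kora}².
∂π/∂x_{Kora} = 187 − 5x_{Kora} − 2x_{Largo} = 0, so x_{Kora} = 37.4 − 0.4x_{Largo}.
For Largo: ∂π/∂x_{Largo} = 171 − 4x_{Largo} − 2x_{Kora} = 0 ⇒ x_{Largo} = 42.75 − 0.5x_{Kora}.
Plugging x_{Largo} into Kora's best response: x_{Kora} = 37.4 − 0.4(42.75 − 0.5x_{Kora}) ⇒ 0.8x_{Kora} = 20.3, so x_{Kora} = 25.375.
Then x_{Largo} = 42.75 − 0.5·25.375 = 30.0625.
Total extraction: 25.375 + 30.0625 = 55.4375.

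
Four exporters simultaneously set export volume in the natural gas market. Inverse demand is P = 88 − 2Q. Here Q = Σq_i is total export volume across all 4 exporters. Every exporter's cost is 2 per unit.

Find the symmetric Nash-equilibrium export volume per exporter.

8.6

A representative exporter's profit is π_i = q_i(88 − 2Q) − 2q_i, with Q = q_i + Σ_{j≠i} q_j.
First-order condition: 86 − 4q_i − 2Σ_{j≠i} q_j = 0.
With identical exporters, set every q_j = q: then 86 − 4q − 6q = 0, i.e. q = 86/10 = 8.6.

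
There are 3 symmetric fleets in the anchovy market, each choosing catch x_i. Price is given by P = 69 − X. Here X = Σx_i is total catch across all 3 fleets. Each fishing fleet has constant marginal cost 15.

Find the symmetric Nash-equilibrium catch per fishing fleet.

13.5

A representative fishing fleet's profit is π_i = x_i(69 − X) − 15x_i, with X = x_i + Σ_{j≠i} x_j.
First-order condition: 54 − 2x_i − Σ_{j≠i} x_j = 0.
In a symmetric equilibrium every fishing fleet chooses the same x, so Σ_{j≠i} x_j = 2x. The condition becomes 54 − 4x = 0, giving x = 54/4 = 13.5.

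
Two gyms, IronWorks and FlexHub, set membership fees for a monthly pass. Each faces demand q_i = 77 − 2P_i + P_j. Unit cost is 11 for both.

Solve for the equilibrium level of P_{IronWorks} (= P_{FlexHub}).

IronWorks's profit: π = (P_{IronWorks} − 11)(77 − 2P_{IronWorks} + P_{FlexHub}).
∂π/∂P_{IronWorks} = 99 − 4P_{IronWorks} + P_{FlexHub} = 0 ⇒ P_{IronWorks} = 24.75 + 0.25P_{FlexHub}.
Setting P_{IronWorks} = P_{FlexHub} in the reaction function: P_{IronWorks} = 24.75 + 0.25P_{IronWorks}, so P_{IronWorks} = 24.75 / 0.75 = 33.

33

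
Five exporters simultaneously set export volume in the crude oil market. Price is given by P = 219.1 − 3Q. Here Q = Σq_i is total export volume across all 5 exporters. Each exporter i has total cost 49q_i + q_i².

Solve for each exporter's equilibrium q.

A representative exporter's profit is π_i = q_i(219.1 − 3Q) − 49q_i − q_i², with Q = q_i + Σ_{j≠i} q_j.
First-order condition: 170.1 − 8q_i − 3Σ_{j≠i} q_j = 0.
With identical exporters, set every q_j = q: then 170.1 − 8q − 12q = 0, i.e. q = 170.1/20 = 8.505.

8.505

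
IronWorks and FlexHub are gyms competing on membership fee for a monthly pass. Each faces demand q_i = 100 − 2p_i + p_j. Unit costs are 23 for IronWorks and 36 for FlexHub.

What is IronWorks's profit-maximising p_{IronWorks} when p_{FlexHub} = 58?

IronWorks's profit: π = (p_{IronWorks} − 23)(100 − 2p_{IronWorks} + p_{FlexHub}).
∂π/∂p_{IronWorks} = 146 − 4p_{IronWorks} + p_{FlexHub} = 0 ⇒ p_{IronWorks} = 36.5 + 0.25p_{FlexHub}.
At p_{FlexHub} = 58: p_{IronWorks} = 36.5 + 0.25·58 = 51.

51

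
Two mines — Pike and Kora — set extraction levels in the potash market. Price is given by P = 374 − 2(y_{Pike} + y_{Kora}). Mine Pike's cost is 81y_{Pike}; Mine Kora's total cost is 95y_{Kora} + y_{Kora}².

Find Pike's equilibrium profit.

7200

Mine Pike's profit: π = y_{Pike}(374 − 2(y_{Pike} + y_{Kora})) − 81y_{Pike}.
∂π/∂y_{Pike} = 293 − 4y_{Pike} − 2y_{Kora} = 0, so y_{Pike} = 73.25 − 0.5y_{Kora}.
For Kora: ∂π/∂y_{Kora} = 279 − 6y_{Kora} − 2y_{Pike} = 0 ⇒ y_{Kora} = 46.5 − (1/3)y_{Pike}.
Plugging y_{Kora} into Pike's best response: y_{Pike} = 73.25 − 0.5(46.5 − (1/3)y_{Pike}) ⇒ (5/6)y_{Pike} = 50, so y_{Pike} = 60.
Then y_{Kora} = 46.5 − (1/3)·60 = 26.5.
Price P = 374 − 2·86.5 = 201.
Pike's profit: (201 − 81)·60 = 7200.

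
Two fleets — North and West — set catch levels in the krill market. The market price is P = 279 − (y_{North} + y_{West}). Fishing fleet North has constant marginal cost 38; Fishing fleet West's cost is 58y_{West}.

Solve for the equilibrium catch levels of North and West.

87, 67

Fishing fleet North's profit: π = y_{North}(279 − (y_{North} + y_{West})) − 38y_{North}.
∂π/∂y_{North} = 241 − 2y_{North} − y_{West} = 0, so y_{North} = 120.5 − 0.5y_{West}.
By the same steps for West: y_{West} = 110.5 − 0.5y_{North}.
Solving the two reaction functions simultaneously: (1 − (−0.5)(−0.5))y_{North} = 120.5 − 0.5·110.5, so 0.75y_{North} = 65.25 and y_{North} = 87.
Then y_{West} = 110.5 − 0.5·87 = 67.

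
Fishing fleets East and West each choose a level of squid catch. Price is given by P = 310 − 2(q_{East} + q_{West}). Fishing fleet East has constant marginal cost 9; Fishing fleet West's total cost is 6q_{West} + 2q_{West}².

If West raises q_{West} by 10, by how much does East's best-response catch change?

Fishing fleet East's profit: π = q_{East}(310 − 2(q_{East} + q_{West})) − 9q_{East}.
∂π/∂q_{East} = 301 − 4q_{East} − 2q_{West} = 0, so q_{East} = 75.25 − 0.5q_{West}.
The reaction-function slope is −0.5, so a 10-unit rise in q_{West} moves q_{East} by −0.5 × 10 = −5. East's best response falls — the actions are strategic substitutes.

-5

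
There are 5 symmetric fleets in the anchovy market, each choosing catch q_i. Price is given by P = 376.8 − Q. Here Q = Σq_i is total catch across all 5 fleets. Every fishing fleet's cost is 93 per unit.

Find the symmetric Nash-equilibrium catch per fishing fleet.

A representative fishing fleet's profit is π_i = q_i(376.8 − Q) − 93q_i, with Q = q_i + Σ_{j≠i} q_j.
First-order condition: 283.8 − 2q_i − Σ_{j≠i} q_j = 0.
With identical fishing fleets, set every q_j = q: then 283.8 − 2q − 4q = 0, i.e. q = 283.8/6 = 47.3.

47.3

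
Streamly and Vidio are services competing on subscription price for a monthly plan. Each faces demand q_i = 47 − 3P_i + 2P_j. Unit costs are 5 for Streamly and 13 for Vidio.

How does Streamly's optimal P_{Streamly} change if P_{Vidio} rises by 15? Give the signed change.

5

Streamly's profit: π = (P_{Streamly} − 5)(47 − 3P_{Streamly} + 2P_{Vidio}).
∂π/∂P_{Streamly} = 62 − 6P_{Streamly} + 2P_{Vidio} = 0 ⇒ P_{Streamly} = 31/3 + (1/3)P_{Vidio}.
The reaction-function slope is 1/3, so a 15-unit rise in P_{Vidio} moves P_{Streamly} by 1/3 × 15 = 5. Streamly's best response rises — the actions are strategic complements.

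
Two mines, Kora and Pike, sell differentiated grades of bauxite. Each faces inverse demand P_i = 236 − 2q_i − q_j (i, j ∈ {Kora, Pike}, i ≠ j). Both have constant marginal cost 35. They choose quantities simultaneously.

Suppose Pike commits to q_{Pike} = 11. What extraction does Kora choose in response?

Mine Kora's profit: π = q_{Kora}(236 − 2q_{Kora} − q_{Pike}) − 35q_{Kora}.
∂π/∂q_{Kora} = 201 − 4q_{Kora} − q_{Pike} = 0 ⇒ q_{Kora} = 50.25 − 0.25q_{Pike}.
At q_{Pike} = 11: q_{Kora} = 50.25 − 0.25·11 = 47.5.

47.5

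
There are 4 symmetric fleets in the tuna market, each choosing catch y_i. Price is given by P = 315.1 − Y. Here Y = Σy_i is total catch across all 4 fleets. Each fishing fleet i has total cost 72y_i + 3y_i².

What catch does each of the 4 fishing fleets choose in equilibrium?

22.1

A representative fishing fleet's profit is π_i = y_i(315.1 − Y) − 72y_i − 3y_i², with Y = y_i + Σ_{j≠i} y_j.
First-order condition: 243.1 − 8y_i − Σ_{j≠i} y_j = 0.
In a symmetric equilibrium every fishing fleet chooses the same y, so Σ_{j≠i} y_j = 3y. The condition becomes 243.1 − 11y = 0, giving y = 243.1/11 = 22.1.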